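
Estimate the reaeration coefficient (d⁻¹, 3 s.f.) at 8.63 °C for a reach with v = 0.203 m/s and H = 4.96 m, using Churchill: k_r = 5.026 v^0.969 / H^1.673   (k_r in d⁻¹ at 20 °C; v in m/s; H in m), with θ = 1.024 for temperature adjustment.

k_r ≈ 0.0562 d⁻¹

k_r(20) = 5.026 × 0.203^0.969 / 4.96^1.673 = 5.026 × 0.2133 / 14.57 = 0.07356 d⁻¹.
k_r(8.63) = 0.07356 × 1.024^(8.63−20) = 0.07356 × 0.7636 = 0.05617 d⁻¹.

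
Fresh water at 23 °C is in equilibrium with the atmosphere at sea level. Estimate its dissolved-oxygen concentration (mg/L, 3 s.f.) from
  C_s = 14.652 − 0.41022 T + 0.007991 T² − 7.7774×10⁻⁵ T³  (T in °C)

C_s ≈ 8.50 mg/L

C_s = 14.652 − 0.41022×23 + 0.007991×23² − 7.7774×10⁻⁵×23³ = 8.498 mg/L.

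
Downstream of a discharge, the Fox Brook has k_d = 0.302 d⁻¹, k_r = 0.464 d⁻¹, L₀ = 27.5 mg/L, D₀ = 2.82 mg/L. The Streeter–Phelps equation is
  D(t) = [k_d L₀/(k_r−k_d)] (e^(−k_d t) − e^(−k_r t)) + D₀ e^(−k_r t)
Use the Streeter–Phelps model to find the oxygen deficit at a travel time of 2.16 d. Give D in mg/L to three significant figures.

D ≈ 8.92 mg/L

k_d L₀/(k_r−k_d) = 0.302×27.5/(0.464−0.302) = 8.305/0.1620 = 51.27 mg/L.
e^(−k_d t) = e^(−0.302×2.160) = 0.5208; e^(−k_r t) = e^(−0.464×2.160) = 0.3671.
D = 51.27 × (0.5208 − 0.3671) + 2.82 × 0.3671 = 7.884 + 1.035 = 8.919 mg/L.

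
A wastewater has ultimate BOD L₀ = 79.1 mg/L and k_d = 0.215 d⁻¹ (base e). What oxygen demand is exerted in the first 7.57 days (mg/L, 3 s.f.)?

y_t = L₀(1 − e^(−k_d t)) = 79.1 × (1 − e^(−0.215×7.57))
= 79.1 × (1 − 0.1964) = 79.1 × 0.8036 = 63.56 mg/L.

y ≈ 63.6 mg/L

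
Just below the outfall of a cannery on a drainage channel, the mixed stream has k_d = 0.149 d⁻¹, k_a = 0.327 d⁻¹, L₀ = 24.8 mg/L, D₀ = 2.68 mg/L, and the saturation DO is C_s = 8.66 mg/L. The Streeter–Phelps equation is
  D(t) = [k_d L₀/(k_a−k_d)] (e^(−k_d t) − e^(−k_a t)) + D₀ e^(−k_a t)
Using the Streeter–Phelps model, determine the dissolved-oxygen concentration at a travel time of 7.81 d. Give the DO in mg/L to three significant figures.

k_d L₀/(k_a−k_d) = 0.149×24.8/(0.327−0.149) = 3.695/0.1780 = 20.76 mg/L.
e^(−k_d t) = e^(−0.149×7.810) = 0.3123; e^(−k_a t) = e^(−0.327×7.810) = 0.07778.
D = 20.76 × (0.3123 − 0.07778) + 2.68 × 0.07778 = 4.869 + 0.2085 = 5.078 mg/L.
DO = C_s − D = 8.66 − 5.078 = 3.582 mg/L.

DO ≈ 3.58 mg/L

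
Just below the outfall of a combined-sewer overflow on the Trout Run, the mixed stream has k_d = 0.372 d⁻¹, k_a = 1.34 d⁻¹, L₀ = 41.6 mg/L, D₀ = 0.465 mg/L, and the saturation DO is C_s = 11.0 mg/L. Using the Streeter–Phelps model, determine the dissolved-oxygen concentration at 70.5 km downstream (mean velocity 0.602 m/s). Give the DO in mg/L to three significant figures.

Travel time t = x/v = 70.5 km / (0.602 m/s) = 70500 m / 0.602 m/s = 117100 s = 1.355 d.
k_d L₀/(k_a−k_d) = 0.372×41.6/(1.34−0.372) = 15.48/0.9680 = 15.99 mg/L.
e^(−k_d t) = e^(−0.372×1.355) = 0.6040; e^(−k_a t) = e^(−1.34×1.355) = 0.1626.
D = 15.99 × (0.6040 − 0.1626) + 0.465 × 0.1626 = 7.056 + 0.07562 = 7.131 mg/L.
DO = C_s − D = 11.0 − 7.131 = 3.869 mg/L.

DO ≈ 3.87 mg/L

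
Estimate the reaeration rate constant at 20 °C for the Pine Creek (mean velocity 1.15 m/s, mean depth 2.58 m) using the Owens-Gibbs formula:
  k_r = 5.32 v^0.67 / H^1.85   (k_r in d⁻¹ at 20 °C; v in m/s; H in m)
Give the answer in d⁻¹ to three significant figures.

k_r = 5.32 × 1.15^0.67 / 2.58^1.85 = 5.32 × 1.098 / 5.774 = 1.012 d⁻¹.

k_r ≈ 1.01 d⁻¹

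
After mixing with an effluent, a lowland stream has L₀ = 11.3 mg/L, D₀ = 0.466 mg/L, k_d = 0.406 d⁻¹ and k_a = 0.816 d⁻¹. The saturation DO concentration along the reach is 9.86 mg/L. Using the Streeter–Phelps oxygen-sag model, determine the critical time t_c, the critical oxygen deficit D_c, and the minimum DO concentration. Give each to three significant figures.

t_c = [1/(k_a−k_d)] ln[(k_a/k_d)(1 − D₀(k_a−k_d)/(k_d L₀))]
= [1/(0.816−0.406)] ln[(0.816/0.406)(1 − 0.466×0.4100/(0.406×11.3))]
= (1/0.4100) ln[2.010 × 0.9584] = 2.439 × ln(1.926) = 2.439 × 0.6555 = 1.599 d.
L(t_c) = L₀ e^(−k_d t_c) = 11.3 × 0.5225 = 5.904 mg/L, and at the critical point k_a D_c = k_d L, so D_c = (0.406/0.816) × 5.904 = 2.938 mg/L.
Minimum DO = C_s − D_c = 9.86 − 2.938 = 6.922 mg/L.

t_c ≈ 1.60 d; D_c ≈ 2.94 mg/L; min DO ≈ 6.92 mg/L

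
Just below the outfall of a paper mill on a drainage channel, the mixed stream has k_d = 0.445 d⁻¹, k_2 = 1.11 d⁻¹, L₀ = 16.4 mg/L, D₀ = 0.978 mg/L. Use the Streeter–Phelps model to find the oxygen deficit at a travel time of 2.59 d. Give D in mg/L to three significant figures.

k_d L₀/(k_2−k_d) = 0.445×16.4/(1.11−0.445) = 7.298/0.6650 = 10.97 mg/L.
e^(−k_d t) = e^(−0.445×2.590) = 0.3158; e^(−k_2 t) = e^(−1.11×2.590) = 0.05642.
D = 10.97 × (0.3158 − 0.05642) + 0.978 × 0.05642 = 2.847 + 0.05518 = 2.902 mg/L.

D ≈ 2.90 mg/L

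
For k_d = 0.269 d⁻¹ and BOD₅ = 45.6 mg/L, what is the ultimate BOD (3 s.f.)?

BOD₅ = L₀(1 − e^(−5k_d)) ⇒ L₀ = BOD₅ / (1 − e^(−5×0.269))
= 45.6 / (1 − 0.2605) = 45.6 / 0.7395 = 61.67 mg/L.

L₀ ≈ 61.7 mg/L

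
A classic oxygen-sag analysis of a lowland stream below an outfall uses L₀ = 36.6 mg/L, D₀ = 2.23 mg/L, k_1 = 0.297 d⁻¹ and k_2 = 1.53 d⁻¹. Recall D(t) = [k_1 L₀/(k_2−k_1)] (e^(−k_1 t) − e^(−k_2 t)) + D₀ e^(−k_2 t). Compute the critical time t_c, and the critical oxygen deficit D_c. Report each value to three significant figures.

t_c ≈ 1.09 d; D_c ≈ 5.14 mg/L

At the critical point dD/dt = 0, so k_1 L₀ e^(−k_1 t) = k_2 D. Substituting D(t) from the Streeter–Phelps equation and solving for t gives
t_c = ln[(k_2/k_1)(1 − D₀(k_2−k_1)/(k_1 L₀))] / (k_2−k_1).
Here k_2−k_1 = 1.233 d⁻¹ and 1 − D₀(k_2−k_1)/(k_1 L₀) = 1 − 2.23×1.233/(0.297×36.6) = 0.7471, so
t_c = ln(5.152 × 0.7471) / 1.233 = 1.348 / 1.233 = 1.093 d.
L(t_c) = L₀ e^(−k_1 t_c) = 36.6 × 0.7228 = 26.45 mg/L, and at the critical point k_2 D_c = k_1 L, so D_c = (0.297/1.53) × 26.45 = 5.135 mg/L.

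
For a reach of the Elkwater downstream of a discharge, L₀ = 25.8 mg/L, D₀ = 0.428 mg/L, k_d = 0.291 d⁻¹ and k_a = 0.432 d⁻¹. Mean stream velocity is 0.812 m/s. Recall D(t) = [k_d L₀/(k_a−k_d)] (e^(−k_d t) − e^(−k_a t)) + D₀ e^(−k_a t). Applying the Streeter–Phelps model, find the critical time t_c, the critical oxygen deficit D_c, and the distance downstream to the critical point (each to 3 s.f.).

At the critical point dD/dt = 0, so k_d L₀ e^(−k_d t) = k_a D. Substituting D(t) from the Streeter–Phelps equation and solving for t gives
t_c = ln[(k_a/k_d)(1 − D₀(k_a−k_d)/(k_d L₀))] / (k_a−k_d).
Here k_a−k_d = 0.1410 d⁻¹ and 1 − D₀(k_a−k_d)/(k_d L₀) = 1 − 0.428×0.1410/(0.291×25.8) = 0.9920, so
t_c = ln(1.485 × 0.9920) / 0.1410 = 0.3870 / 0.1410 = 2.745 d.
L(t_c) = L₀ e^(−k_d t_c) = 25.8 × 0.4499 = 11.61 mg/L, and at the critical point k_a D_c = k_d L, so D_c = (0.291/0.432) × 11.61 = 7.819 mg/L.
x_c = v t_c = 0.812 m/s × 2.745 d × 86400 s/d = 192600 m ≈ 193 km.

t_c ≈ 2.74 d; D_c ≈ 7.82 mg/L; x_c ≈ 193 km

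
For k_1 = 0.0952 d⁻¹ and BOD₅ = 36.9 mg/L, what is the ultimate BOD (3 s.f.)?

L₀ ≈ 97.4 mg/L

BOD₅ = L₀(1 − e^(−5k_1)) ⇒ L₀ = BOD₅ / (1 − e^(−5×0.0952))
= 36.9 / (1 − 0.6213) = 36.9 / 0.3787 = 97.43 mg/L.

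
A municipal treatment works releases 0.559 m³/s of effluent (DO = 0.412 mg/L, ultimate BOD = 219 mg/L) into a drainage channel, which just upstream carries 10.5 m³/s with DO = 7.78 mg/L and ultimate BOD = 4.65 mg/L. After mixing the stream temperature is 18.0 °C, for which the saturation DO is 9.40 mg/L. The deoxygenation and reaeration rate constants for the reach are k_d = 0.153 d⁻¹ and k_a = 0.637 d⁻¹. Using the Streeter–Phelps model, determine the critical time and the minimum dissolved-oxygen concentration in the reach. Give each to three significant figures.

t_c ≈ 1.87 d; minimum DO ≈ 6.60 mg/L

Mixed DO = (10.5×7.78 + 0.559×0.412)/(10.5+0.559) = 81.92/11.06 = 7.408 mg/L.
Mixed L₀ = (10.5×4.65 + 0.559×219)/(11.06) = 171.2/11.06 = 15.48 mg/L.
Initial deficit D₀ = C_s − DO₀ = 9.40 − 7.408 = 1.992 mg/L.
t_c = (1/0.4840) ln[(0.637/0.153)(1 − 1.992×0.4840/(0.153×15.48))] = 2.066 × ln(2.469) = 1.867 d.
D_c = (0.153/0.637) × 15.48 × e^(−0.153×1.867) = 0.2402 × 15.48 × 0.7515 = 2.795 mg/L.
Minimum DO = 9.40 − 2.795 = 6.605 mg/L.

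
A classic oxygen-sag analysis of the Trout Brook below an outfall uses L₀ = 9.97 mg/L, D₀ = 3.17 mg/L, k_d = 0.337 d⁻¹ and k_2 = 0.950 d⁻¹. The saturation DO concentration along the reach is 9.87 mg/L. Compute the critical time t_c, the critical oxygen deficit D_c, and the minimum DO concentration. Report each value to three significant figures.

t_c ≈ 0.282 d; D_c ≈ 3.22 mg/L; min DO ≈ 6.65 mg/L

t_c = [1/(k_2−k_d)] ln[(k_2/k_d)(1 − D₀(k_2−k_d)/(k_d L₀))]
= [1/(0.950−0.337)] ln[(0.950/0.337)(1 − 3.17×0.6130/(0.337×9.97))]
= (1/0.6130) ln[2.819 × 0.4216] = 1.631 × ln(1.189) = 1.631 × 0.1728 = 0.2819 d.
L(t_c) = L₀ e^(−k_d t_c) = 9.97 × 0.9094 = 9.067 mg/L, and at the critical point k_2 D_c = k_d L, so D_c = (0.337/0.950) × 9.067 = 3.216 mg/L.
Minimum DO = C_s − D_c = 9.87 − 3.216 = 6.654 mg/L.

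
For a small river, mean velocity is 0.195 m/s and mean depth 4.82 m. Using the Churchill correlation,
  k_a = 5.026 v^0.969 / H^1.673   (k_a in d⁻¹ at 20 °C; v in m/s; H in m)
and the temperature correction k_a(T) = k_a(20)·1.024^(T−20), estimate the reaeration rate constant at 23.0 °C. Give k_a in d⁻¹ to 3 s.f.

k_a ≈ 0.0797 d⁻¹

k_a(20) = 5.026 × 0.195^0.969 / 4.82^1.673 = 5.026 × 0.2051 / 13.89 = 0.07422 d⁻¹.
k_a(23.0) = 0.07422 × 1.024^(23.0−20) = 0.07422 × 1.074 = 0.07969 d⁻¹.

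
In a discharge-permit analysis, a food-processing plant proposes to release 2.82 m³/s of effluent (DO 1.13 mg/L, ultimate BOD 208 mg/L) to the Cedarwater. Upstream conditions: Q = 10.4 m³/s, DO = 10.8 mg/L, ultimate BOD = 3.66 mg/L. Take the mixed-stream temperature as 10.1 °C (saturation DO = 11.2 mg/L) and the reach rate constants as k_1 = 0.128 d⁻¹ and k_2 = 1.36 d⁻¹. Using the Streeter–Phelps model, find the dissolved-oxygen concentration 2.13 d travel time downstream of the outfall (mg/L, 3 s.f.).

Mixed DO = (10.4×10.8 + 2.82×1.13)/(10.4+2.82) = 115.5/13.22 = 8.737 mg/L.
Mixed L₀ = (10.4×3.66 + 2.82×208)/(13.22) = 624.6/13.22 = 47.25 mg/L.
Initial deficit D₀ = C_s − DO₀ = 11.2 − 8.737 = 2.463 mg/L.
D(2.13) = [0.128×47.25/(1.36−0.128)](e^(−0.128×2.13) − e^(−1.36×2.13)) + 2.463 e^(−1.36×2.13)
= 4.909 × (0.7614 − 0.05520) + 2.463 × 0.05520 = 3.602 mg/L.
DO = 11.2 − 3.602 = 7.598 mg/L.

DO ≈ 7.60 mg/L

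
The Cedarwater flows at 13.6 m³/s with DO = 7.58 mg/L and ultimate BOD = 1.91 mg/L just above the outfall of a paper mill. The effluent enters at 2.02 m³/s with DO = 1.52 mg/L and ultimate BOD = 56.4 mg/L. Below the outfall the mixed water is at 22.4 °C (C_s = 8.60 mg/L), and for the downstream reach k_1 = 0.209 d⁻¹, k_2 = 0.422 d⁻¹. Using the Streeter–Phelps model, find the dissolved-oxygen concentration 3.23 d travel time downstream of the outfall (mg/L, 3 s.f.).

DO ≈ 5.91 mg/L

Mixed DO = (13.6×7.58 + 2.02×1.52)/(13.6+2.02) = 106.2/15.62 = 6.796 mg/L.
Mixed L₀ = (13.6×1.91 + 2.02×56.4)/(15.62) = 139.9/15.62 = 8.957 mg/L.
Initial deficit D₀ = C_s − DO₀ = 8.60 − 6.796 = 1.804 mg/L.
D(3.23) = [0.209×8.957/(0.422−0.209)](e^(−0.209×3.23) − e^(−0.422×3.23)) + 1.804 e^(−0.422×3.23)
= 8.789 × (0.5091 − 0.2559) + 1.804 × 0.2559 = 2.687 mg/L.
DO = 8.60 − 2.687 = 5.913 mg/L.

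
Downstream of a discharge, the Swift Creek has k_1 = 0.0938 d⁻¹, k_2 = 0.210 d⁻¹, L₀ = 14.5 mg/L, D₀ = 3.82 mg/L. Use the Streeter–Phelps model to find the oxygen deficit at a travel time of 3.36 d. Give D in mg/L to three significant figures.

D ≈ 4.65 mg/L

k_1 L₀/(k_2−k_1) = 0.0938×14.5/(0.210−0.0938) = 1.360/0.1162 = 11.70 mg/L.
e^(−k_1 t) = e^(−0.0938×3.360) = 0.7297; e^(−k_2 t) = e^(−0.210×3.360) = 0.4938.
D = 11.70 × (0.7297 − 0.4938) + 3.82 × 0.4938 = 2.761 + 1.886 = 4.647 mg/L.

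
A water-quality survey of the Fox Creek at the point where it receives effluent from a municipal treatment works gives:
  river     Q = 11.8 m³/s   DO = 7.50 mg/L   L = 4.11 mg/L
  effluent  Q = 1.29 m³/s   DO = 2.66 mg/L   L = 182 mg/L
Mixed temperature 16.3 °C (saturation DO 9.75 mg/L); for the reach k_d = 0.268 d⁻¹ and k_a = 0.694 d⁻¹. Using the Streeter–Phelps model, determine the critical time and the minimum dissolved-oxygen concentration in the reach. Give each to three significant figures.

Mixed DO = (11.8×7.50 + 1.29×2.66)/(11.8+1.29) = 91.93/13.09 = 7.023 mg/L.
Mixed L₀ = (11.8×4.11 + 1.29×182)/(13.09) = 283.3/13.09 = 21.64 mg/L.
Initial deficit D₀ = C_s − DO₀ = 9.75 − 7.023 = 2.727 mg/L.
t_c = (1/0.4260) ln[(0.694/0.268)(1 − 2.727×0.4260/(0.268×21.64))] = 2.347 × ln(2.071) = 1.709 d.
D_c = (0.268/0.694) × 21.64 × e^(−0.268×1.709) = 0.3862 × 21.64 × 0.6326 = 5.286 mg/L.
Minimum DO = 9.75 − 5.286 = 4.464 mg/L.

t_c ≈ 1.71 d; minimum DO ≈ 4.46 mg/L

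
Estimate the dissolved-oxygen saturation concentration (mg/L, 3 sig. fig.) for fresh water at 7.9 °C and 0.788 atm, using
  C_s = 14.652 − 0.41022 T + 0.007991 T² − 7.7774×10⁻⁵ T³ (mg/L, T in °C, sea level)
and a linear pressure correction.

At sea level: C_s = 14.652 − 0.41022×7.9 + 0.007991×7.9² − 7.7774×10⁻⁵×7.9³ = 11.87 mg/L.
Pressure correction: C_s' = 11.87 × 0.788 = 9.355 mg/L.

C_s ≈ 9.35 mg/L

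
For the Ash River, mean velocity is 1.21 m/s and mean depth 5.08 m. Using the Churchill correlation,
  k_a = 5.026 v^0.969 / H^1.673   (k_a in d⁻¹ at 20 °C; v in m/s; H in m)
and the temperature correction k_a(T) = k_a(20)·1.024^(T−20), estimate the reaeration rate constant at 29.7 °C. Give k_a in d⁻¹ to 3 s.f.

k_a ≈ 0.502 d⁻¹

k_a(20) = 5.026 × 1.21^0.969 / 5.08^1.673 = 5.026 × 1.203 / 15.17 = 0.3986 d⁻¹.
k_a(29.7) = 0.3986 × 1.024^(29.7−20) = 0.3986 × 1.259 = 0.5017 d⁻¹.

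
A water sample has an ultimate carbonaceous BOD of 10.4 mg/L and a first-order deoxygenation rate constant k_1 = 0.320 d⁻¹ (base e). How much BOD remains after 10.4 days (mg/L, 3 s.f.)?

L ≈ 0.373 mg/L

L_t = L₀ e^(−k_1 t) = 10.4 × e^(−0.320×10.4) = 10.4 × 0.03586 = 0.3730 mg/L.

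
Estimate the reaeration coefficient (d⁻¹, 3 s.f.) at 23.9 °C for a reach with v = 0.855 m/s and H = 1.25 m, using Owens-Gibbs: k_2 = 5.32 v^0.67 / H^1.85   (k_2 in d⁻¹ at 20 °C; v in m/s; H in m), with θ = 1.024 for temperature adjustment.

k_2 ≈ 3.48 d⁻¹

k_2(20) = 5.32 × 0.855^0.67 / 1.25^1.85 = 5.32 × 0.9004 / 1.511 = 3.170 d⁻¹.
k_2(23.9) = 3.170 × 1.024^(23.9−20) = 3.170 × 1.097 = 3.477 d⁻¹.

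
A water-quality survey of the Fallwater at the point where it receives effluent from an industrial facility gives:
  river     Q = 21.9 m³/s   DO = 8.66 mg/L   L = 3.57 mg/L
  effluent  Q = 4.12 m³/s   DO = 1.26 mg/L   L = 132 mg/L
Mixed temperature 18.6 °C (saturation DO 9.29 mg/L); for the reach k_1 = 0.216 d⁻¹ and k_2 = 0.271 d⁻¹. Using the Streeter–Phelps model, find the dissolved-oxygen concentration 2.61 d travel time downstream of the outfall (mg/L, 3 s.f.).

Mixed DO = (21.9×8.66 + 4.12×1.26)/(21.9+4.12) = 194.8/26.02 = 7.488 mg/L.
Mixed L₀ = (21.9×3.57 + 4.12×132)/(26.02) = 622.0/26.02 = 23.91 mg/L.
Initial deficit D₀ = C_s − DO₀ = 9.29 − 7.488 = 1.802 mg/L.
D(2.61) = [0.216×23.91/(0.271−0.216)](e^(−0.216×2.61) − e^(−0.271×2.61)) + 1.802 e^(−0.271×2.61)
= 93.88 × (0.5691 − 0.4930) + 1.802 × 0.4930 = 8.032 mg/L.
DO = 9.29 − 8.032 = 1.258 mg/L.

DO ≈ 1.26 mg/L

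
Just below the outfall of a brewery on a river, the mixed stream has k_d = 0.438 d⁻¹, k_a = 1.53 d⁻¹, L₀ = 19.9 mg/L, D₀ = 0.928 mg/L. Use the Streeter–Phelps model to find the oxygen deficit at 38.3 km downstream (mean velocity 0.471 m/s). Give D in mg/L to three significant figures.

D ≈ 3.61 mg/L

Travel time t = x/v = 38.3 km / (0.471 m/s) = 38300 m / 0.471 m/s = 81320 s = 0.9412 d.
k_d L₀/(k_a−k_d) = 0.438×19.9/(1.53−0.438) = 8.716/1.092 = 7.982 mg/L.
e^(−k_d t) = e^(−0.438×0.9412) = 0.6622; e^(−k_a t) = e^(−1.53×0.9412) = 0.2369.
D = 7.982 × (0.6622 − 0.2369) + 0.928 × 0.2369 = 3.394 + 0.2199 = 3.614 mg/L.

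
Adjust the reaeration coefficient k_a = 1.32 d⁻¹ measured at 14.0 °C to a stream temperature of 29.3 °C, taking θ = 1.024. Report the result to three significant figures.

k_a(T₂) = k_a(T₁) · θ^(T₂−T₁) = 1.32 × 1.024^(29.3−14.0)
= 1.32 × 1.024^15.3 = 1.32 × 1.437 = 1.897 d⁻¹.

k_a ≈ 1.90 d⁻¹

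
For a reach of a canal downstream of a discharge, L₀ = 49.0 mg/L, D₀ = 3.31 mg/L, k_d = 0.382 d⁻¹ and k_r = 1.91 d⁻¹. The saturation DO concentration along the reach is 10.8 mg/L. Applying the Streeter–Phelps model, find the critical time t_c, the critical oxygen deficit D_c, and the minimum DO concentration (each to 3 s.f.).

t_c = [1/(k_r−k_d)] ln[(k_r/k_d)(1 − D₀(k_r−k_d)/(k_d L₀))]
= [1/(1.91−0.382)] ln[(1.91/0.382)(1 − 3.31×1.528/(0.382×49.0))]
= (1/1.528) ln[5.000 × 0.7298] = 0.6545 × ln(3.649) = 0.6545 × 1.294 = 0.8472 d.
L(t_c) = L₀ e^(−k_d t_c) = 49.0 × 0.7235 = 35.45 mg/L, and at the critical point k_r D_c = k_d L, so D_c = (0.382/1.91) × 35.45 = 7.091 mg/L.
Minimum DO = C_s − D_c = 10.8 − 7.091 = 3.709 mg/L.

t_c ≈ 0.847 d; D_c ≈ 7.09 mg/L; min DO ≈ 3.71 mg/L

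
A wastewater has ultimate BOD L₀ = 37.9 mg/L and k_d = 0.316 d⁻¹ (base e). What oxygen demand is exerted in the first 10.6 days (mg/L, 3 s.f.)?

y ≈ 36.6 mg/L

y_t = L₀(1 − e^(−k_d t)) = 37.9 × (1 − e^(−0.316×10.6))
= 37.9 × (1 − 0.03510) = 37.9 × 0.9649 = 36.57 mg/L.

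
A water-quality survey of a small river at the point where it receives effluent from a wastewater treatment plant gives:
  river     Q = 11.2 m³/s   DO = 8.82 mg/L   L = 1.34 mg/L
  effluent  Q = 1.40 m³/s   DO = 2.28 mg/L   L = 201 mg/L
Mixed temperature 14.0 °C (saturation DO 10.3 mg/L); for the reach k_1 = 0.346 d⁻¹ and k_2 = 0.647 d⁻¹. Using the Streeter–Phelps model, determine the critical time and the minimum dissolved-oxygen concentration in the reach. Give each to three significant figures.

Mixed DO = (11.2×8.82 + 1.40×2.28)/(11.2+1.40) = 102.0/12.60 = 8.093 mg/L.
Mixed L₀ = (11.2×1.34 + 1.40×201)/(12.60) = 296.4/12.60 = 23.52 mg/L.
Initial deficit D₀ = C_s − DO₀ = 10.3 − 8.093 = 2.207 mg/L.
t_c = (1/0.3010) ln[(0.647/0.346)(1 − 2.207×0.3010/(0.346×23.52))] = 3.322 × ln(1.717) = 1.797 d.
D_c = (0.346/0.647) × 23.52 × e^(−0.346×1.797) = 0.5348 × 23.52 × 0.5371 = 6.756 mg/L.
Minimum DO = 10.3 − 6.756 = 3.544 mg/L.

t_c ≈ 1.80 d; minimum DO ≈ 3.54 mg/L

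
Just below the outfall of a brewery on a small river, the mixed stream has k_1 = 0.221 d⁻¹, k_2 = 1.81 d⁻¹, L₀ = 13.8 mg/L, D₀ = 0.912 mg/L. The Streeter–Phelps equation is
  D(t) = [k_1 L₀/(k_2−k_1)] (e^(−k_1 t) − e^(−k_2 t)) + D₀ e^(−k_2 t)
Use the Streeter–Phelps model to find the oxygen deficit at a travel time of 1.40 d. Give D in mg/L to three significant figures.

D ≈ 1.33 mg/L

k_1 L₀/(k_2−k_1) = 0.221×13.8/(1.81−0.221) = 3.050/1.589 = 1.919 mg/L.
e^(−k_1 t) = e^(−0.221×1.400) = 0.7339; e^(−k_2 t) = e^(−1.81×1.400) = 0.07934.
D = 1.919 × (0.7339 − 0.07934) + 0.912 × 0.07934 = 1.256 + 0.07236 = 1.329 mg/L.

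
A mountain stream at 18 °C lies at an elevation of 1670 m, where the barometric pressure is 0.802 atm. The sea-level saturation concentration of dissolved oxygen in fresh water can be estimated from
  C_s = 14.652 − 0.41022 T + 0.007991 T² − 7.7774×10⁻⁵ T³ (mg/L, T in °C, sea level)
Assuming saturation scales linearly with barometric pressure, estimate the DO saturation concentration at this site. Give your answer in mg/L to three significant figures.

At sea level: C_s = 14.652 − 0.41022×18 + 0.007991×18² − 7.7774×10⁻⁵×18³ = 9.404 mg/L.
Pressure correction: C_s' = 9.404 × 0.802 = 7.542 mg/L.

C_s ≈ 7.54 mg/L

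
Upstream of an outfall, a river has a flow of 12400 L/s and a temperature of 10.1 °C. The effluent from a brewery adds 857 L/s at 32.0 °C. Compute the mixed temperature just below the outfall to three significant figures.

11.5 °C

Flow-weighted mixing: C = (Q_r C_r + Q_w C_w)/(Q_r + Q_w)
= (12400×10.1 + 857×32.0)/(12400 + 857) = 152700/13260 = 11.52 °C.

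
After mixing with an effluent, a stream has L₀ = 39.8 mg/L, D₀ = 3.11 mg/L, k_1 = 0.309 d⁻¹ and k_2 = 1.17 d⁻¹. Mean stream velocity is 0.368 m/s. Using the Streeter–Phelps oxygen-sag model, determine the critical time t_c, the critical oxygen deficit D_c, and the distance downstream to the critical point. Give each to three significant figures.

t_c ≈ 1.26 d; D_c ≈ 7.12 mg/L; x_c ≈ 40.1 km

t_c = [1/(k_2−k_1)] ln[(k_2/k_1)(1 − D₀(k_2−k_1)/(k_1 L₀))]
= [1/(1.17−0.309)] ln[(1.17/0.309)(1 − 3.11×0.8610/(0.309×39.8))]
= (1/0.8610) ln[3.786 × 0.7823] = 1.161 × ln(2.962) = 1.161 × 1.086 = 1.261 d.
L(t_c) = L₀ e^(−k_1 t_c) = 39.8 × 0.6773 = 26.95 mg/L, and at the critical point k_2 D_c = k_1 L, so D_c = (0.309/1.17) × 26.95 = 7.119 mg/L.
x_c = v t_c = 0.368 m/s × 1.261 d × 86400 s/d = 40100 m ≈ 40.1 km.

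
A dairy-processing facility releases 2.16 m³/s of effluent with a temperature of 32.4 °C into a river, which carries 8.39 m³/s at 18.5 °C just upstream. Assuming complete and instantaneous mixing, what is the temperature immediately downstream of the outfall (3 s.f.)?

Flow-weighted mixing: C = (Q_r C_r + Q_w C_w)/(Q_r + Q_w)
= (8.39×18.5 + 2.16×32.4)/(8.39 + 2.16) = 225.2/10.55 = 21.35 °C.

21.3 °C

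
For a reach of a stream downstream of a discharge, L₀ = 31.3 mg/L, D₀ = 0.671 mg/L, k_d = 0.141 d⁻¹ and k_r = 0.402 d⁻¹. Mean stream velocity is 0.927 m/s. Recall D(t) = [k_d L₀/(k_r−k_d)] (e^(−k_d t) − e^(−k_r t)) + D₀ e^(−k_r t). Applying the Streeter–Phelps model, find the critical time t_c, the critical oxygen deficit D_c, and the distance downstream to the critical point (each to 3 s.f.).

With k_r/k_d = 2.851 and 1 − D₀(k_r−k_d)/(k_d L₀) = 0.9603,
t_c = ln(2.851 × 0.9603) / (0.402 − 0.141) = ln(2.738) / 0.2610 = 1.007/0.2610 = 3.859 d.
D_c = (k_d/k_r) L₀ e^(−k_d t_c) = (0.141/0.402) × 31.3 × e^(−0.141×3.859) = 0.3507 × 31.3 × 0.5804 = 6.371 mg/L.
x_c = v t_c = 0.927 m/s × 3.859 d × 86400 s/d = 309100 m ≈ 309 km.

t_c ≈ 3.86 d; D_c ≈ 6.37 mg/L; x_c ≈ 309 km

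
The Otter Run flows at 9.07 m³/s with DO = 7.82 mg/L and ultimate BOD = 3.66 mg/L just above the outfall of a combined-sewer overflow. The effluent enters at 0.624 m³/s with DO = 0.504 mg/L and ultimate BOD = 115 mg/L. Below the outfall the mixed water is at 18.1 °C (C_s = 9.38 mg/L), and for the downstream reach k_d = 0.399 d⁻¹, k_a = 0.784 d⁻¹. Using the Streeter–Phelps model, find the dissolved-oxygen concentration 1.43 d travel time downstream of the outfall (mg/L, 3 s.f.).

DO ≈ 6.03 mg/L

Mixed DO = (9.07×7.82 + 0.624×0.504)/(9.07+0.624) = 71.24/9.694 = 7.349 mg/L.
Mixed L₀ = (9.07×3.66 + 0.624×115)/(9.694) = 105.0/9.694 = 10.83 mg/L.
Initial deficit D₀ = C_s − DO₀ = 9.38 − 7.349 = 2.031 mg/L.
D(1.43) = [0.399×10.83/(0.784−0.399)](e^(−0.399×1.43) − e^(−0.784×1.43)) + 2.031 e^(−0.784×1.43)
= 11.22 × (0.5652 − 0.3259) + 2.031 × 0.3259 = 3.347 mg/L.
DO = 9.38 − 3.347 = 6.033 mg/L.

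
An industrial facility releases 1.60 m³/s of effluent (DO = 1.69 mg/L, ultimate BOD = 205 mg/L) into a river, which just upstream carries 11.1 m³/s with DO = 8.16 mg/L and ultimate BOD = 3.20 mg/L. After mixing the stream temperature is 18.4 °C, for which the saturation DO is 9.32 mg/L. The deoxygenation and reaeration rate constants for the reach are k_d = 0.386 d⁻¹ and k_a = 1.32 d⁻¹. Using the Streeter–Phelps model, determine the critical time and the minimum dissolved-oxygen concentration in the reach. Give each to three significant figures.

Mixed DO = (11.1×8.16 + 1.60×1.69)/(11.1+1.60) = 93.28/12.70 = 7.345 mg/L.
Mixed L₀ = (11.1×3.20 + 1.60×205)/(12.70) = 363.5/12.70 = 28.62 mg/L.
Initial deficit D₀ = C_s − DO₀ = 9.32 − 7.345 = 1.975 mg/L.
t_c = (1/0.9340) ln[(1.32/0.386)(1 − 1.975×0.9340/(0.386×28.62))] = 1.071 × ln(2.849) = 1.121 d.
D_c = (0.386/1.32) × 28.62 × e^(−0.386×1.121) = 0.2924 × 28.62 × 0.6488 = 5.431 mg/L.
Minimum DO = 9.32 − 5.431 = 3.889 mg/L.

t_c ≈ 1.12 d; minimum DO ≈ 3.89 mg/L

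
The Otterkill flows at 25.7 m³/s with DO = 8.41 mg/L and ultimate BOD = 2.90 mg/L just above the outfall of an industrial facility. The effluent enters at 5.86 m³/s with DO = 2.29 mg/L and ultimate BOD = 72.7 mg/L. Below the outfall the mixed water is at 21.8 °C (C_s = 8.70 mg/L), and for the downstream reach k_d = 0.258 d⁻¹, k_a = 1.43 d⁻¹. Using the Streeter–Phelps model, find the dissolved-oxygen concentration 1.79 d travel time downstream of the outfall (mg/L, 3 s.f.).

Mixed DO = (25.7×8.41 + 5.86×2.29)/(25.7+5.86) = 229.6/31.56 = 7.274 mg/L.
Mixed L₀ = (25.7×2.90 + 5.86×72.7)/(31.56) = 500.6/31.56 = 15.86 mg/L.
Initial deficit D₀ = C_s − DO₀ = 8.70 − 7.274 = 1.426 mg/L.
D(1.79) = [0.258×15.86/(1.43−0.258)](e^(−0.258×1.79) − e^(−1.43×1.79)) + 1.426 e^(−1.43×1.79)
= 3.491 × (0.6301 − 0.07733) + 1.426 × 0.07733 = 2.040 mg/L.
DO = 8.70 − 2.040 = 6.660 mg/L.

DO ≈ 6.66 mg/L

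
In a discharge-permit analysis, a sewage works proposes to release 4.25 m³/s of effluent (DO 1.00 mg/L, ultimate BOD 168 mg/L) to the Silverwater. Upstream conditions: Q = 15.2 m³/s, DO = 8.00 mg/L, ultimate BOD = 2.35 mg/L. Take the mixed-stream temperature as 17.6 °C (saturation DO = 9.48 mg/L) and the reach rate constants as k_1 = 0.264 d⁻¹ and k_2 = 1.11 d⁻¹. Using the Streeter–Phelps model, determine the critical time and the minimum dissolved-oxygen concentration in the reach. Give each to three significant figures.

Mixed DO = (15.2×8.00 + 4.25×1.00)/(15.2+4.25) = 125.8/19.45 = 6.470 mg/L.
Mixed L₀ = (15.2×2.35 + 4.25×168)/(19.45) = 749.7/19.45 = 38.55 mg/L.
Initial deficit D₀ = C_s − DO₀ = 9.48 − 6.470 = 3.010 mg/L.
t_c = (1/0.8460) ln[(1.11/0.264)(1 − 3.010×0.8460/(0.264×38.55))] = 1.182 × ln(3.153) = 1.357 d.
D_c = (0.264/1.11) × 38.55 × e^(−0.264×1.357) = 0.2378 × 38.55 × 0.6989 = 6.407 mg/L.
Minimum DO = 9.48 − 6.407 = 3.073 mg/L.

t_c ≈ 1.36 d; minimum DO ≈ 3.07 mg/L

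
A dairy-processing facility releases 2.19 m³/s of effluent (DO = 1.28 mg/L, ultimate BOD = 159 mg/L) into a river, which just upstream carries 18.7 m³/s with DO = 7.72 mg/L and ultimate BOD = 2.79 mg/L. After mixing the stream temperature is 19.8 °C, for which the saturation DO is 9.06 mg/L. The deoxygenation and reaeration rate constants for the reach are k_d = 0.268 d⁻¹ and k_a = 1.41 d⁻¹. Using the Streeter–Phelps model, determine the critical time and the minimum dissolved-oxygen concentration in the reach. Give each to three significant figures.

Mixed DO = (18.7×7.72 + 2.19×1.28)/(18.7+2.19) = 147.2/20.89 = 7.045 mg/L.
Mixed L₀ = (18.7×2.79 + 2.19×159)/(20.89) = 400.4/20.89 = 19.17 mg/L.
Initial deficit D₀ = C_s − DO₀ = 9.06 − 7.045 = 2.015 mg/L.
t_c = (1/1.142) ln[(1.41/0.268)(1 − 2.015×1.142/(0.268×19.17))] = 0.8757 × ln(2.904) = 0.9335 d.
D_c = (0.268/1.41) × 19.17 × e^(−0.268×0.9335) = 0.1901 × 19.17 × 0.7787 = 2.837 mg/L.
Minimum DO = 9.06 − 2.837 = 6.223 mg/L.

t_c ≈ 0.934 d; minimum DO ≈ 6.22 mg/L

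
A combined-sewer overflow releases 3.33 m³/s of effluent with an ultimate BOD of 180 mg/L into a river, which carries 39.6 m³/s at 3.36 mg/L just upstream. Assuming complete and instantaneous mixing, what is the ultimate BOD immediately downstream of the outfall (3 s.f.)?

17.1 mg/L

Flow-weighted mixing: C = (Q_r C_r + Q_w C_w)/(Q_r + Q_w)
= (39.6×3.36 + 3.33×180)/(39.6 + 3.33) = 732.5/42.93 = 17.06 mg/L.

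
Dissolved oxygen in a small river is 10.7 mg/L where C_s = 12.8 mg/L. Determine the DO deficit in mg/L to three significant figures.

D ≈ 2.10 mg/L

D = C_s − C = 12.8 − 10.7 = 2.10 mg/L.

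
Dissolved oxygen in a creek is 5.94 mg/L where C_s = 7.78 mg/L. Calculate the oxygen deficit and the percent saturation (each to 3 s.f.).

D ≈ 1.84 mg/L; 76.3 % saturation

D = C_s − C = 7.78 − 5.94 = 1.84 mg/L.
% saturation = 5.94/7.78 × 100 = 76.3 %.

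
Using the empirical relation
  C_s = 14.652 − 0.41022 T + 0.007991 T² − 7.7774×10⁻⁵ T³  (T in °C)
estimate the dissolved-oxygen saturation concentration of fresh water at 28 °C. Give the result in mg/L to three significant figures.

C_s = 14.652 − 0.41022×28 + 0.007991×28² − 7.7774×10⁻⁵×28³ = 7.723 mg/L.

C_s ≈ 7.72 mg/L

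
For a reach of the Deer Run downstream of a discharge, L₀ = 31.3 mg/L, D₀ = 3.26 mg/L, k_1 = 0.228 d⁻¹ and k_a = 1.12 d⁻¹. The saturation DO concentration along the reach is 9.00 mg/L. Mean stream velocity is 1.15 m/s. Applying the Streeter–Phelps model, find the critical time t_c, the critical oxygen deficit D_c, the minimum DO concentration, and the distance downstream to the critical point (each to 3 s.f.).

t_c ≈ 1.20 d; D_c ≈ 4.85 mg/L; min DO ≈ 4.15 mg/L; x_c ≈ 119 km

With k_a/k_1 = 4.912 and 1 − D₀(k_a−k_1)/(k_1 L₀) = 0.5925,
t_c = ln(4.912 × 0.5925) / (1.12 − 0.228) = ln(2.911) / 0.8920 = 1.068/0.8920 = 1.198 d.
L(t_c) = L₀ e^(−k_1 t_c) = 31.3 × 0.7610 = 23.82 mg/L, and at the critical point k_a D_c = k_1 L, so D_c = (0.228/1.12) × 23.82 = 4.849 mg/L.
Minimum DO = C_s − D_c = 9.00 − 4.849 = 4.151 mg/L.
x_c = v t_c = 1.15 m/s × 1.198 d × 86400 s/d = 119000 m ≈ 119 km.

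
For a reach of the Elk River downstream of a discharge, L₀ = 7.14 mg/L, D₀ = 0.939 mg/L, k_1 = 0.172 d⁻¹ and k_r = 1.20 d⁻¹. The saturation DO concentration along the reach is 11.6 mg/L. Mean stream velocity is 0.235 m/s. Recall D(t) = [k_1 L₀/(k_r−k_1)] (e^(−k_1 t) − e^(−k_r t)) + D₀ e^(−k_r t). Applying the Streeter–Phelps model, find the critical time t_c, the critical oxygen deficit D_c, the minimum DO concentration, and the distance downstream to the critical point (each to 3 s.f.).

t_c = [1/(k_r−k_1)] ln[(k_r/k_1)(1 − D₀(k_r−k_1)/(k_1 L₀))]
= [1/(1.20−0.172)] ln[(1.20/0.172)(1 − 0.939×1.028/(0.172×7.14))]
= (1/1.028) ln[6.977 × 0.2140] = 0.9728 × ln(1.493) = 0.9728 × 0.4007 = 0.3898 d.
D_c = (k_1/k_r) L₀ e^(−k_1 t_c) = (0.172/1.20) × 7.14 × e^(−0.172×0.3898) = 0.1433 × 7.14 × 0.9352 = 0.9570 mg/L.
Minimum DO = C_s − D_c = 11.6 − 0.9570 = 10.64 mg/L.
x_c = v t_c = 0.235 m/s × 0.3898 d × 86400 s/d = 7915 m ≈ 7.91 km.

t_c ≈ 0.390 d; D_c ≈ 0.957 mg/L; min DO ≈ 10.6 mg/L; x_c ≈ 7.91 km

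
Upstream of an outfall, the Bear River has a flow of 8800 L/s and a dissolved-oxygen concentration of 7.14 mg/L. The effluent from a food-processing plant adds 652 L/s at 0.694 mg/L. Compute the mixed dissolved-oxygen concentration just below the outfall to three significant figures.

Flow-weighted mixing: C = (Q_r C_r + Q_w C_w)/(Q_r + Q_w)
= (8800×7.14 + 652×0.694)/(8800 + 652) = 63280/9452 = 6.695 mg/L.

6.70 mg/L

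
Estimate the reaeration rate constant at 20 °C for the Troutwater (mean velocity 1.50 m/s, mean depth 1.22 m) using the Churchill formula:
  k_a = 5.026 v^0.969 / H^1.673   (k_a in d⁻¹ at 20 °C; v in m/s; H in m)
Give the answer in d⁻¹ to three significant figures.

k_a ≈ 5.34 d⁻¹

k_a = 5.026 × 1.50^0.969 / 1.22^1.673 = 5.026 × 1.481 / 1.395 = 5.338 d⁻¹.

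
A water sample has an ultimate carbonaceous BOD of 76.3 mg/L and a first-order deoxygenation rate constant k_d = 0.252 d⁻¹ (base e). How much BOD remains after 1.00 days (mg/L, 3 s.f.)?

L ≈ 59.3 mg/L

L_t = L₀ e^(−k_d t) = 76.3 × e^(−0.252×1.00) = 76.3 × 0.7772 = 59.30 mg/L.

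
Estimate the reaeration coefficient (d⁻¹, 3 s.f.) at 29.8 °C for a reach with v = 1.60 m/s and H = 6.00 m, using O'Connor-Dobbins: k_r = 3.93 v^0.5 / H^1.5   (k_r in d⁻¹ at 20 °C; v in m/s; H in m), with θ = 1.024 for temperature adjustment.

k_r(20) = 3.93 × 1.60^0.5 / 6.00^1.5 = 3.93 × 1.265 / 14.70 = 0.3382 d⁻¹.
k_r(29.8) = 0.3382 × 1.024^(29.8−20) = 0.3382 × 1.262 = 0.4267 d⁻¹.

k_r ≈ 0.427 d⁻¹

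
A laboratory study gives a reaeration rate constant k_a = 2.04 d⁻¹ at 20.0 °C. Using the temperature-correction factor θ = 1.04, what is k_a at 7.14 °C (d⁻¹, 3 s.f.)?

k_a ≈ 1.23 d⁻¹

k_a(T₂) = k_a(T₁) · θ^(T₂−T₁) = 2.04 × 1.04^(7.14−20.0)
= 2.04 × 1.04^-12.9 = 2.04 × 0.6039 = 1.232 d⁻¹.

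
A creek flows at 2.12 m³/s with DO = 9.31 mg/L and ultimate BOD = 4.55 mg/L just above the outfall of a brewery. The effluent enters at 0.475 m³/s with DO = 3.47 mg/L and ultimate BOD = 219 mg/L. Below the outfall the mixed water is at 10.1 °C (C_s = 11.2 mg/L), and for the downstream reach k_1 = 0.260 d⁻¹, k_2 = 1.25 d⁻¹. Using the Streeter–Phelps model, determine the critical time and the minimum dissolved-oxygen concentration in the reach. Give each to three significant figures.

Mixed DO = (2.12×9.31 + 0.475×3.47)/(2.12+0.475) = 21.39/2.595 = 8.241 mg/L.
Mixed L₀ = (2.12×4.55 + 0.475×219)/(2.595) = 113.7/2.595 = 43.80 mg/L.
Initial deficit D₀ = C_s − DO₀ = 11.2 − 8.241 = 2.959 mg/L.
t_c = (1/0.9900) ln[(1.25/0.260)(1 − 2.959×0.9900/(0.260×43.80))] = 1.010 × ln(3.571) = 1.286 d.
D_c = (0.260/1.25) × 43.80 × e^(−0.260×1.286) = 0.2080 × 43.80 × 0.7158 = 6.522 mg/L.
Minimum DO = 11.2 − 6.522 = 4.678 mg/L.

t_c ≈ 1.29 d; minimum DO ≈ 4.68 mg/L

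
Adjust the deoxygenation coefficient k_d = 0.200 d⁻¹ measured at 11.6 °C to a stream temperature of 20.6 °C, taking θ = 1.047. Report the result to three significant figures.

k_d(T₂) = k_d(T₁) · θ^(T₂−T₁) = 0.200 × 1.047^(20.6−11.6)
= 0.200 × 1.047^9.00 = 0.200 × 1.512 = 0.3024 d⁻¹.

k_d ≈ 0.302 d⁻¹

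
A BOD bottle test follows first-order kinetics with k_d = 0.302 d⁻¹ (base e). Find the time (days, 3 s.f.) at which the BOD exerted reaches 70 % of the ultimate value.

y/L₀ = 1 − e^(−k_d t) = 0.70 ⇒ e^(−k_d t) = 0.300
t = −ln(0.300) / 0.302 = 1.204 / 0.302 = 3.987 d.

t ≈ 3.99 d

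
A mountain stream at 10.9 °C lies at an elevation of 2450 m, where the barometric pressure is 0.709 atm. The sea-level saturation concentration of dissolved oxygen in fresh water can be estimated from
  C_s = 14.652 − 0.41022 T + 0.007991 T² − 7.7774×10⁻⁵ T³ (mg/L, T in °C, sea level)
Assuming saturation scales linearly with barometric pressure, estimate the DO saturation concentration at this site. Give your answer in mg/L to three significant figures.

C_s ≈ 7.82 mg/L

At sea level: C_s = 14.652 − 0.41022×10.9 + 0.007991×10.9² − 7.7774×10⁻⁵×10.9³ = 11.03 mg/L.
Pressure correction: C_s' = 11.03 × 0.709 = 7.820 mg/L.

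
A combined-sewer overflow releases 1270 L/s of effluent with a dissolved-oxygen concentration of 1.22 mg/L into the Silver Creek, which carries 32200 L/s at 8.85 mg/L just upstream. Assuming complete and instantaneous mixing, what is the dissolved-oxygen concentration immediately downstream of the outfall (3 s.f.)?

Flow-weighted mixing: C = (Q_r C_r + Q_w C_w)/(Q_r + Q_w)
= (32200×8.85 + 1270×1.22)/(32200 + 1270) = 286500/33470 = 8.560 mg/L.

8.56 mg/L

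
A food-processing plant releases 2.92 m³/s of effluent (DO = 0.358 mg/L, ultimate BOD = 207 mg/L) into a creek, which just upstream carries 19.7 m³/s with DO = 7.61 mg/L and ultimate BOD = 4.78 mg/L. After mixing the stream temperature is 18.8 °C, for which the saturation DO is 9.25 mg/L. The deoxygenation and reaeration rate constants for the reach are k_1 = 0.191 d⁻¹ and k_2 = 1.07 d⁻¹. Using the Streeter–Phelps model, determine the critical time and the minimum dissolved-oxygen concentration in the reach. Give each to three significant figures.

t_c ≈ 1.41 d; minimum DO ≈ 5.04 mg/L

Mixed DO = (19.7×7.61 + 2.92×0.358)/(19.7+2.92) = 151.0/22.62 = 6.674 mg/L.
Mixed L₀ = (19.7×4.78 + 2.92×207)/(22.62) = 698.6/22.62 = 30.88 mg/L.
Initial deficit D₀ = C_s − DO₀ = 9.25 − 6.674 = 2.576 mg/L.
t_c = (1/0.8790) ln[(1.07/0.191)(1 − 2.576×0.8790/(0.191×30.88))] = 1.138 × ln(3.452) = 1.409 d.
D_c = (0.191/1.07) × 30.88 × e^(−0.191×1.409) = 0.1785 × 30.88 × 0.7640 = 4.212 mg/L.
Minimum DO = 9.25 − 4.212 = 5.038 mg/L.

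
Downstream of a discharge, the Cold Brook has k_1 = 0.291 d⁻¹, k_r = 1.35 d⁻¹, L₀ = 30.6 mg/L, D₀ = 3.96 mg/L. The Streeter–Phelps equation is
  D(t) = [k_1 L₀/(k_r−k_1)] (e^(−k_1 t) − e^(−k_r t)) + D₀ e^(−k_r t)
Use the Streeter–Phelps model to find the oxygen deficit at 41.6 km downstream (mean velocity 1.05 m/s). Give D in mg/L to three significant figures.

Travel time t = x/v = 41.6 km / (1.05 m/s) = 41600 m / 1.05 m/s = 39620 s = 0.4586 d.
k_1 L₀/(k_r−k_1) = 0.291×30.6/(1.35−0.291) = 8.905/1.059 = 8.408 mg/L.
e^(−k_1 t) = e^(−0.291×0.4586) = 0.8751; e^(−k_r t) = e^(−1.35×0.4586) = 0.5385.
D = 8.408 × (0.8751 − 0.5385) + 3.96 × 0.5385 = 2.830 + 2.132 = 4.963 mg/L.

D ≈ 4.96 mg/L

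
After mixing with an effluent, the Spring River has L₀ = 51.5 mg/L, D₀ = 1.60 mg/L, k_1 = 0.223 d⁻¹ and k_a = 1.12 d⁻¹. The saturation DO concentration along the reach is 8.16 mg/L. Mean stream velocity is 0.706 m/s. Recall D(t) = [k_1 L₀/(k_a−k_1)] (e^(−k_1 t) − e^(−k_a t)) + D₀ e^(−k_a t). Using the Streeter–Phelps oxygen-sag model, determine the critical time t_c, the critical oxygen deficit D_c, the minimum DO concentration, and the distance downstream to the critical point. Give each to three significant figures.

t_c = [1/(k_a−k_1)] ln[(k_a/k_1)(1 − D₀(k_a−k_1)/(k_1 L₀))]
= [1/(1.12−0.223)] ln[(1.12/0.223)(1 − 1.60×0.8970/(0.223×51.5))]
= (1/0.8970) ln[5.022 × 0.8750] = 1.115 × ln(4.395) = 1.115 × 1.480 = 1.650 d.
D_c = (k_1/k_a) L₀ e^(−k_1 t_c) = (0.223/1.12) × 51.5 × e^(−0.223×1.650) = 0.1991 × 51.5 × 0.6921 = 7.097 mg/L.
Minimum DO = C_s − D_c = 8.16 − 7.097 = 1.063 mg/L.
x_c = v t_c = 0.706 m/s × 1.650 d × 86400 s/d = 100700 m ≈ 101 km.

t_c ≈ 1.65 d; D_c ≈ 7.10 mg/L; min DO ≈ 1.06 mg/L; x_c ≈ 101 km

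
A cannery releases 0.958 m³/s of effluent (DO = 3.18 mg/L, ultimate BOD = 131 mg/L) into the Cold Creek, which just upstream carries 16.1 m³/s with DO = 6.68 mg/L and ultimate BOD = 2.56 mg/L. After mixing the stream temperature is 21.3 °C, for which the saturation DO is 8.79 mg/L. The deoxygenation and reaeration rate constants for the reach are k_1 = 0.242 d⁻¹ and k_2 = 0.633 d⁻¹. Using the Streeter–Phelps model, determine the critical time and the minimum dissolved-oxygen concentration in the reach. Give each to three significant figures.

Mixed DO = (16.1×6.68 + 0.958×3.18)/(16.1+0.958) = 110.6/17.06 = 6.483 mg/L.
Mixed L₀ = (16.1×2.56 + 0.958×131)/(17.06) = 166.7/17.06 = 9.773 mg/L.
Initial deficit D₀ = C_s − DO₀ = 8.79 − 6.483 = 2.307 mg/L.
t_c = (1/0.3910) ln[(0.633/0.242)(1 − 2.307×0.3910/(0.242×9.773))] = 2.558 × ln(1.618) = 1.231 d.
D_c = (0.242/0.633) × 9.773 × e^(−0.242×1.231) = 0.3823 × 9.773 × 0.7423 = 2.774 mg/L.
Minimum DO = 8.79 − 2.774 = 6.016 mg/L.

t_c ≈ 1.23 d; minimum DO ≈ 6.02 mg/L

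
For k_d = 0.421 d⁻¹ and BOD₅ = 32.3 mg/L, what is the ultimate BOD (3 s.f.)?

L₀ ≈ 36.8 mg/L

BOD₅ = L₀(1 − e^(−5k_d)) ⇒ L₀ = BOD₅ / (1 − e^(−5×0.421))
= 32.3 / (1 − 0.1218) = 32.3 / 0.8782 = 36.78 mg/L.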